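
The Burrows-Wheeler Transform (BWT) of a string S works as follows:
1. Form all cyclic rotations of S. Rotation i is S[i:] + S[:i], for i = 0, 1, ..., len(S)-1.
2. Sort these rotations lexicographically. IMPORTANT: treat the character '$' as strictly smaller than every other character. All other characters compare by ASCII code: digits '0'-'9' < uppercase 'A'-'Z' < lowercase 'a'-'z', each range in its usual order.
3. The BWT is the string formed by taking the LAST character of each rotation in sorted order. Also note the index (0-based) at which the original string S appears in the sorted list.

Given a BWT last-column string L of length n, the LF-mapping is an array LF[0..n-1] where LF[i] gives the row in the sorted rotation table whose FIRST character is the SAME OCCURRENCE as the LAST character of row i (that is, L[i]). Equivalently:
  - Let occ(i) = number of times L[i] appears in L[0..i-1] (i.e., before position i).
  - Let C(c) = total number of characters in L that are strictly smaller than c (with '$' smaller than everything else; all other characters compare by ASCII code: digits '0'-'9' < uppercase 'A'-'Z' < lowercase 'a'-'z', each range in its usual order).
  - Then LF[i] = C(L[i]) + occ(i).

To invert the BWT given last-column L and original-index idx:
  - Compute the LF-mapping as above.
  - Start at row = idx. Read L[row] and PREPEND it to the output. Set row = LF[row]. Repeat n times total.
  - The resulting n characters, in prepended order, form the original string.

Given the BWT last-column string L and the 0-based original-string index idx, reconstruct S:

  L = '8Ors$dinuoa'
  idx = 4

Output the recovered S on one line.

LF mapping: 1 2 8 9 0 4 5 6 10 7 3
Walk LF starting at row 4, prepending L[row]:
  step 1: row=4, L[4]='$', prepend. Next row=LF[4]=0
  step 2: row=0, L[0]='8', prepend. Next row=LF[0]=1
  step 3: row=1, L[1]='O', prepend. Next row=LF[1]=2
  step 4: row=2, L[2]='r', prepend. Next row=LF[2]=8
  step 5: row=8, L[8]='u', prepend. Next row=LF[8]=10
  step 6: row=10, L[10]='a', prepend. Next row=LF[10]=3
  step 7: row=3, L[3]='s', prepend. Next row=LF[3]=9
  step 8: row=9, L[9]='o', prepend. Next row=LF[9]=7
  step 9: row=7, L[7]='n', prepend. Next row=LF[7]=6
  step 10: row=6, L[6]='i', prepend. Next row=LF[6]=5
  step 11: row=5, L[5]='d', prepend. Next row=LF[5]=4
Reversed output: dinosaurO8$

Answer: dinosaurO8$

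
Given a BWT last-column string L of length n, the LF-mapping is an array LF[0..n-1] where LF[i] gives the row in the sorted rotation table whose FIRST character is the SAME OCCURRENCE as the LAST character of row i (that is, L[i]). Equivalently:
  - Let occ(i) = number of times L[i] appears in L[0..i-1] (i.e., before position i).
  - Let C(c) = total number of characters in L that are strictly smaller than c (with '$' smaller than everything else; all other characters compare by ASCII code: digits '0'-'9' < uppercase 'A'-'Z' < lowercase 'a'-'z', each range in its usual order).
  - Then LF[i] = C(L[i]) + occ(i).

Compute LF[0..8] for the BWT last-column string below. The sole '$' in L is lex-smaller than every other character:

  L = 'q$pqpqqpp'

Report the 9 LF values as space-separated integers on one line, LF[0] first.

Char counts: '$':1, 'p':4, 'q':4
C (first-col start): C('$')=0, C('p')=1, C('q')=5
L[0]='q': occ=0, LF[0]=C('q')+0=5+0=5
L[1]='$': occ=0, LF[1]=C('$')+0=0+0=0
L[2]='p': occ=0, LF[2]=C('p')+0=1+0=1
L[3]='q': occ=1, LF[3]=C('q')+1=5+1=6
L[4]='p': occ=1, LF[4]=C('p')+1=1+1=2
L[5]='q': occ=2, LF[5]=C('q')+2=5+2=7
L[6]='q': occ=3, LF[6]=C('q')+3=5+3=8
L[7]='p': occ=2, LF[7]=C('p')+2=1+2=3
L[8]='p': occ=3, LF[8]=C('p')+3=1+3=4

Answer: 5 0 1 6 2 7 8 3 4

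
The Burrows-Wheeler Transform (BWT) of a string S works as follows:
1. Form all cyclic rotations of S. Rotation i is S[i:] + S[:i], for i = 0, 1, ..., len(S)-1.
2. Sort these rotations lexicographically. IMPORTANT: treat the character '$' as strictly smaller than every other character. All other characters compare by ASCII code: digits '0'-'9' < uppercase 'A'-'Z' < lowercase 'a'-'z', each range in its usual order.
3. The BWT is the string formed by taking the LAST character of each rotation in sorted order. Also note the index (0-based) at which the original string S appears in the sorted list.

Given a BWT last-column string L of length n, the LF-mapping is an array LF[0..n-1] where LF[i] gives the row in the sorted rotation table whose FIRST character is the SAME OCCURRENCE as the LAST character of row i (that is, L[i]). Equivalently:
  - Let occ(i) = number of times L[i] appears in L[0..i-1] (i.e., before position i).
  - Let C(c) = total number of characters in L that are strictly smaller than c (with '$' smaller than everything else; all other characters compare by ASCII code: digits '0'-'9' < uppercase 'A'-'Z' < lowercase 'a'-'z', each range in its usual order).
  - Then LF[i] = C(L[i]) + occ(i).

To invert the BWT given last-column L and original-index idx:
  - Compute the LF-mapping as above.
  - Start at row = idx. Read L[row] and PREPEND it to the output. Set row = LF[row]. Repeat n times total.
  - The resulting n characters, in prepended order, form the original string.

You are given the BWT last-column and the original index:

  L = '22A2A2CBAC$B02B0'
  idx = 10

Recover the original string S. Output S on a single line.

LF mapping: 3 4 8 5 9 6 14 11 10 15 0 12 1 7 13 2
Walk LF starting at row 10, prepending L[row]:
  step 1: row=10, L[10]='$', prepend. Next row=LF[10]=0
  step 2: row=0, L[0]='2', prepend. Next row=LF[0]=3
  step 3: row=3, L[3]='2', prepend. Next row=LF[3]=5
  step 4: row=5, L[5]='2', prepend. Next row=LF[5]=6
  step 5: row=6, L[6]='C', prepend. Next row=LF[6]=14
  step 6: row=14, L[14]='B', prepend. Next row=LF[14]=13
  step 7: row=13, L[13]='2', prepend. Next row=LF[13]=7
  step 8: row=7, L[7]='B', prepend. Next row=LF[7]=11
  step 9: row=11, L[11]='B', prepend. Next row=LF[11]=12
  step 10: row=12, L[12]='0', prepend. Next row=LF[12]=1
  step 11: row=1, L[1]='2', prepend. Next row=LF[1]=4
  step 12: row=4, L[4]='A', prepend. Next row=LF[4]=9
  step 13: row=9, L[9]='C', prepend. Next row=LF[9]=15
  step 14: row=15, L[15]='0', prepend. Next row=LF[15]=2
  step 15: row=2, L[2]='A', prepend. Next row=LF[2]=8
  step 16: row=8, L[8]='A', prepend. Next row=LF[8]=10
Reversed output: AA0CA20BB2BC222$

Answer: AA0CA20BB2BC222$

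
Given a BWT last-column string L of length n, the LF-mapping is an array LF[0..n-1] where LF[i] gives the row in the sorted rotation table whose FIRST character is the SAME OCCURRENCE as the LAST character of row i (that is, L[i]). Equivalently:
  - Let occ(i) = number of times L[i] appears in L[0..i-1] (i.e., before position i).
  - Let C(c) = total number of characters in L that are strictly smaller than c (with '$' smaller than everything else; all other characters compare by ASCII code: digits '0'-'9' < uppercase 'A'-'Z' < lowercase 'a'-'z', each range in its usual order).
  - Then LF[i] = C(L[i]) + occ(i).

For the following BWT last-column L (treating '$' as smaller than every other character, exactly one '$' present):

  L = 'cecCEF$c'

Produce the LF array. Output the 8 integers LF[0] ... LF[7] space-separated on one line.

Char counts: '$':1, 'C':1, 'E':1, 'F':1, 'c':3, 'e':1
C (first-col start): C('$')=0, C('C')=1, C('E')=2, C('F')=3, C('c')=4, C('e')=7
L[0]='c': occ=0, LF[0]=C('c')+0=4+0=4
L[1]='e': occ=0, LF[1]=C('e')+0=7+0=7
L[2]='c': occ=1, LF[2]=C('c')+1=4+1=5
L[3]='C': occ=0, LF[3]=C('C')+0=1+0=1
L[4]='E': occ=0, LF[4]=C('E')+0=2+0=2
L[5]='F': occ=0, LF[5]=C('F')+0=3+0=3
L[6]='$': occ=0, LF[6]=C('$')+0=0+0=0
L[7]='c': occ=2, LF[7]=C('c')+2=4+2=6

Answer: 4 7 5 1 2 3 0 6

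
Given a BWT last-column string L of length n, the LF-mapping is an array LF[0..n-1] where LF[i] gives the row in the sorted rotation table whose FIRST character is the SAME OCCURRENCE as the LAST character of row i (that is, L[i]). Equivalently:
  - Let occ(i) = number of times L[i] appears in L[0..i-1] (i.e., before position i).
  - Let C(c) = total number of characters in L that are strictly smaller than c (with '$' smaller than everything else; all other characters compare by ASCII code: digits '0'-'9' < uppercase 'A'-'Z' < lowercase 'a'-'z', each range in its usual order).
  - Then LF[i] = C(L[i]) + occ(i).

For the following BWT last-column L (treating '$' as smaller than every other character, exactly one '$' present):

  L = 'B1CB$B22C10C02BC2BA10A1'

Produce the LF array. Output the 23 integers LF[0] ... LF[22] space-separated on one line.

Answer: 14 4 19 15 0 16 8 9 20 5 1 21 2 10 17 22 11 18 12 6 3 13 7

Derivation:
Char counts: '$':1, '0':3, '1':4, '2':4, 'A':2, 'B':5, 'C':4
C (first-col start): C('$')=0, C('0')=1, C('1')=4, C('2')=8, C('A')=12, C('B')=14, C('C')=19
L[0]='B': occ=0, LF[0]=C('B')+0=14+0=14
L[1]='1': occ=0, LF[1]=C('1')+0=4+0=4
L[2]='C': occ=0, LF[2]=C('C')+0=19+0=19
L[3]='B': occ=1, LF[3]=C('B')+1=14+1=15
L[4]='$': occ=0, LF[4]=C('$')+0=0+0=0
L[5]='B': occ=2, LF[5]=C('B')+2=14+2=16
L[6]='2': occ=0, LF[6]=C('2')+0=8+0=8
L[7]='2': occ=1, LF[7]=C('2')+1=8+1=9
L[8]='C': occ=1, LF[8]=C('C')+1=19+1=20
L[9]='1': occ=1, LF[9]=C('1')+1=4+1=5
L[10]='0': occ=0, LF[10]=C('0')+0=1+0=1
L[11]='C': occ=2, LF[11]=C('C')+2=19+2=21
L[12]='0': occ=1, LF[12]=C('0')+1=1+1=2
L[13]='2': occ=2, LF[13]=C('2')+2=8+2=10
L[14]='B': occ=3, LF[14]=C('B')+3=14+3=17
L[15]='C': occ=3, LF[15]=C('C')+3=19+3=22
L[16]='2': occ=3, LF[16]=C('2')+3=8+3=11
L[17]='B': occ=4, LF[17]=C('B')+4=14+4=18
L[18]='A': occ=0, LF[18]=C('A')+0=12+0=12
L[19]='1': occ=2, LF[19]=C('1')+2=4+2=6
L[20]='0': occ=2, LF[20]=C('0')+2=1+2=3
L[21]='A': occ=1, LF[21]=C('A')+1=12+1=13
L[22]='1': occ=3, LF[22]=C('1')+3=4+3=7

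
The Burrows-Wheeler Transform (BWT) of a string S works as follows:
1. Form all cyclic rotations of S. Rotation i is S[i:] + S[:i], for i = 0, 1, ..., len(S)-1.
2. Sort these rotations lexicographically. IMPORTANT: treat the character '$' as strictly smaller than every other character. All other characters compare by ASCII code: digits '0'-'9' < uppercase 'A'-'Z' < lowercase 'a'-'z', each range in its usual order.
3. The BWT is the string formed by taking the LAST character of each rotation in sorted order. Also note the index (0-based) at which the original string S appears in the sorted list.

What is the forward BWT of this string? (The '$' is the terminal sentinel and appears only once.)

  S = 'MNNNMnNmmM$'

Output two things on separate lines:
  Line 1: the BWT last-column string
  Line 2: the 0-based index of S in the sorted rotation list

All 11 rotations (rotation i = S[i:]+S[:i]):
  rot[0] = MNNNMnNmmM$
  rot[1] = NNNMnNmmM$M
  rot[2] = NNMnNmmM$MN
  rot[3] = NMnNmmM$MNN
  rot[4] = MnNmmM$MNNN
  rot[5] = nNmmM$MNNNM
  rot[6] = NmmM$MNNNMn
  rot[7] = mmM$MNNNMnN
  rot[8] = mM$MNNNMnNm
  rot[9] = M$MNNNMnNmm
  rot[10] = $MNNNMnNmmM
Sorted (with $ < everything):
  sorted[0] = $MNNNMnNmmM  (last char: 'M')
  sorted[1] = M$MNNNMnNmm  (last char: 'm')
  sorted[2] = MNNNMnNmmM$  (last char: '$')
  sorted[3] = MnNmmM$MNNN  (last char: 'N')
  sorted[4] = NMnNmmM$MNN  (last char: 'N')
  sorted[5] = NNMnNmmM$MN  (last char: 'N')
  sorted[6] = NNNMnNmmM$M  (last char: 'M')
  sorted[7] = NmmM$MNNNMn  (last char: 'n')
  sorted[8] = mM$MNNNMnNm  (last char: 'm')
  sorted[9] = mmM$MNNNMnN  (last char: 'N')
  sorted[10] = nNmmM$MNNNM  (last char: 'M')
Last column: Mm$NNNMnmNM
Original string S is at sorted index 2

Answer: Mm$NNNMnmNM
2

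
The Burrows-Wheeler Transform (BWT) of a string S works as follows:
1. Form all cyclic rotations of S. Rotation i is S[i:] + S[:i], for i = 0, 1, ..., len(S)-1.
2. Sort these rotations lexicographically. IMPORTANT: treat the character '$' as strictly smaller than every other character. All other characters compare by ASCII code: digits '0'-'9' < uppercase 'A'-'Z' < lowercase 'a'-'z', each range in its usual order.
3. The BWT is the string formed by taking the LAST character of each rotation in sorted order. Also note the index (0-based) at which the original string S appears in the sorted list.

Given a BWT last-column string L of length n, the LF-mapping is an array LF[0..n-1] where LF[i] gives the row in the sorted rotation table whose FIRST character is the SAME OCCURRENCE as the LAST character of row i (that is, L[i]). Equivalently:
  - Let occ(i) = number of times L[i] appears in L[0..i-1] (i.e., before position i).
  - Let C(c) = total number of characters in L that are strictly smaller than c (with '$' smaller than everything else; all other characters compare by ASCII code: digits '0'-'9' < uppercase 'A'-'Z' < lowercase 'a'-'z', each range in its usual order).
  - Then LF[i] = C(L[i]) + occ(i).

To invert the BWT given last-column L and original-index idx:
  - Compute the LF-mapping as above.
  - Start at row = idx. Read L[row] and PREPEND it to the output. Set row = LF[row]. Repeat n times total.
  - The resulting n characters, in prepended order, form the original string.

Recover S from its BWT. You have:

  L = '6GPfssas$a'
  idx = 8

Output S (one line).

Answer: sassafPG6$

Derivation:
LF mapping: 1 2 3 6 7 8 4 9 0 5
Walk LF starting at row 8, prepending L[row]:
  step 1: row=8, L[8]='$', prepend. Next row=LF[8]=0
  step 2: row=0, L[0]='6', prepend. Next row=LF[0]=1
  step 3: row=1, L[1]='G', prepend. Next row=LF[1]=2
  step 4: row=2, L[2]='P', prepend. Next row=LF[2]=3
  step 5: row=3, L[3]='f', prepend. Next row=LF[3]=6
  step 6: row=6, L[6]='a', prepend. Next row=LF[6]=4
  step 7: row=4, L[4]='s', prepend. Next row=LF[4]=7
  step 8: row=7, L[7]='s', prepend. Next row=LF[7]=9
  step 9: row=9, L[9]='a', prepend. Next row=LF[9]=5
  step 10: row=5, L[5]='s', prepend. Next row=LF[5]=8
Reversed output: sassafPG6$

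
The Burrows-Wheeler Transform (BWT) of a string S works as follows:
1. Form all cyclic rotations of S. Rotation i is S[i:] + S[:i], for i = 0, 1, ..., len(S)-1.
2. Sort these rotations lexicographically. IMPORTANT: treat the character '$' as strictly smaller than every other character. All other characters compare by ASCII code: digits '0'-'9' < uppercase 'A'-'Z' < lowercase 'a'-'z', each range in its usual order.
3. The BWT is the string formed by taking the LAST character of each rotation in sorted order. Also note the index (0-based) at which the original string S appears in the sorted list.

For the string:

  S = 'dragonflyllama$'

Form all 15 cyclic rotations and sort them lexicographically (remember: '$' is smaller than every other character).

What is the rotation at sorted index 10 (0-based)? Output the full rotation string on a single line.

Answer: ma$dragonflylla

Derivation:
All 15 rotations (rotation i = S[i:]+S[:i]):
  rot[0] = dragonflyllama$
  rot[1] = ragonflyllama$d
  rot[2] = agonflyllama$dr
  rot[3] = gonflyllama$dra
  rot[4] = onflyllama$drag
  rot[5] = nflyllama$drago
  rot[6] = flyllama$dragon
  rot[7] = lyllama$dragonf
  rot[8] = yllama$dragonfl
  rot[9] = llama$dragonfly
  rot[10] = lama$dragonflyl
  rot[11] = ama$dragonflyll
  rot[12] = ma$dragonflylla
  rot[13] = a$dragonflyllam
  rot[14] = $dragonflyllama
Sorted (with $ < everything):
  sorted[0] = $dragonflyllama
  sorted[1] = a$dragonflyllam
  sorted[2] = agonflyllama$dr
  sorted[3] = ama$dragonflyll
  sorted[4] = dragonflyllama$
  sorted[5] = flyllama$dragon
  sorted[6] = gonflyllama$dra
  sorted[7] = lama$dragonflyl
  sorted[8] = llama$dragonfly
  sorted[9] = lyllama$dragonf
  sorted[10] = ma$dragonflylla
  sorted[11] = nflyllama$drago
  sorted[12] = onflyllama$drag
  sorted[13] = ragonflyllama$d
  sorted[14] = yllama$dragonfl
sorted[10] = ma$dragonflylla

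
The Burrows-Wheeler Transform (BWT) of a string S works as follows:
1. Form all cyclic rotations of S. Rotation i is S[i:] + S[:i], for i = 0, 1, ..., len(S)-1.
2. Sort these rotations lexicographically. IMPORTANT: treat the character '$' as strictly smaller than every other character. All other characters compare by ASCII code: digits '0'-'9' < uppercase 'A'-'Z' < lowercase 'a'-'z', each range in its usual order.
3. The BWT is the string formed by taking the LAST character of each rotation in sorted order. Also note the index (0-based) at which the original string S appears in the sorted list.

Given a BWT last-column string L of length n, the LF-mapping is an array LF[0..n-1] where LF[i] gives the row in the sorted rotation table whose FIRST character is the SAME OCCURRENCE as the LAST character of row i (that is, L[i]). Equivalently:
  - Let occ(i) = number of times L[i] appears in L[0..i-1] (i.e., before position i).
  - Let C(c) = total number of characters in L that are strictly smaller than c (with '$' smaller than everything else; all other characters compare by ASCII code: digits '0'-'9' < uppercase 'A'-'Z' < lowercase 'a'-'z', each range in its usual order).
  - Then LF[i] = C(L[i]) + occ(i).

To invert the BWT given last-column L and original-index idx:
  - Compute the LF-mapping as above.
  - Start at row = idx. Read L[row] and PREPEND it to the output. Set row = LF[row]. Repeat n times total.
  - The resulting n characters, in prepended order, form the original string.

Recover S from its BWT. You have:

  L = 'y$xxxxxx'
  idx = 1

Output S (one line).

LF mapping: 7 0 1 2 3 4 5 6
Walk LF starting at row 1, prepending L[row]:
  step 1: row=1, L[1]='$', prepend. Next row=LF[1]=0
  step 2: row=0, L[0]='y', prepend. Next row=LF[0]=7
  step 3: row=7, L[7]='x', prepend. Next row=LF[7]=6
  step 4: row=6, L[6]='x', prepend. Next row=LF[6]=5
  step 5: row=5, L[5]='x', prepend. Next row=LF[5]=4
  step 6: row=4, L[4]='x', prepend. Next row=LF[4]=3
  step 7: row=3, L[3]='x', prepend. Next row=LF[3]=2
  step 8: row=2, L[2]='x', prepend. Next row=LF[2]=1
Reversed output: xxxxxxy$

Answer: xxxxxxy$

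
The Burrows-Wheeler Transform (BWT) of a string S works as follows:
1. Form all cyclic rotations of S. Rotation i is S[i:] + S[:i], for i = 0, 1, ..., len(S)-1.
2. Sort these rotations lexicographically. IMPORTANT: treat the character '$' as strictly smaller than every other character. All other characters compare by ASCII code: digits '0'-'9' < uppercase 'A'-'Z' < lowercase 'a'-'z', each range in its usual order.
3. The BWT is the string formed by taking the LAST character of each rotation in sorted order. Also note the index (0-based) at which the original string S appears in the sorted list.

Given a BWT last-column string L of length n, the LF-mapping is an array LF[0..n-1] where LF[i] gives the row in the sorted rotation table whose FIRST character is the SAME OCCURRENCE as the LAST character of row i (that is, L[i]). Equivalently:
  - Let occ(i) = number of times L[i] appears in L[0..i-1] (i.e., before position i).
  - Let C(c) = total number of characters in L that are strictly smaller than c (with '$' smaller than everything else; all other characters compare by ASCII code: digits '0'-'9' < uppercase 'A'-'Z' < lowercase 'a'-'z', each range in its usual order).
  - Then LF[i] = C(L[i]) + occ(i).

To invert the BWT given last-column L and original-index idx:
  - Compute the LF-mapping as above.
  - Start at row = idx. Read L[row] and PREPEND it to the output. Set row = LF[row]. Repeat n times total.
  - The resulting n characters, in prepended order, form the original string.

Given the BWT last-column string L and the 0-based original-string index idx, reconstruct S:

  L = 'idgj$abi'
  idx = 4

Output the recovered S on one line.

LF mapping: 5 3 4 7 0 1 2 6
Walk LF starting at row 4, prepending L[row]:
  step 1: row=4, L[4]='$', prepend. Next row=LF[4]=0
  step 2: row=0, L[0]='i', prepend. Next row=LF[0]=5
  step 3: row=5, L[5]='a', prepend. Next row=LF[5]=1
  step 4: row=1, L[1]='d', prepend. Next row=LF[1]=3
  step 5: row=3, L[3]='j', prepend. Next row=LF[3]=7
  step 6: row=7, L[7]='i', prepend. Next row=LF[7]=6
  step 7: row=6, L[6]='b', prepend. Next row=LF[6]=2
  step 8: row=2, L[2]='g', prepend. Next row=LF[2]=4
Reversed output: gbijdai$

Answer: gbijdai$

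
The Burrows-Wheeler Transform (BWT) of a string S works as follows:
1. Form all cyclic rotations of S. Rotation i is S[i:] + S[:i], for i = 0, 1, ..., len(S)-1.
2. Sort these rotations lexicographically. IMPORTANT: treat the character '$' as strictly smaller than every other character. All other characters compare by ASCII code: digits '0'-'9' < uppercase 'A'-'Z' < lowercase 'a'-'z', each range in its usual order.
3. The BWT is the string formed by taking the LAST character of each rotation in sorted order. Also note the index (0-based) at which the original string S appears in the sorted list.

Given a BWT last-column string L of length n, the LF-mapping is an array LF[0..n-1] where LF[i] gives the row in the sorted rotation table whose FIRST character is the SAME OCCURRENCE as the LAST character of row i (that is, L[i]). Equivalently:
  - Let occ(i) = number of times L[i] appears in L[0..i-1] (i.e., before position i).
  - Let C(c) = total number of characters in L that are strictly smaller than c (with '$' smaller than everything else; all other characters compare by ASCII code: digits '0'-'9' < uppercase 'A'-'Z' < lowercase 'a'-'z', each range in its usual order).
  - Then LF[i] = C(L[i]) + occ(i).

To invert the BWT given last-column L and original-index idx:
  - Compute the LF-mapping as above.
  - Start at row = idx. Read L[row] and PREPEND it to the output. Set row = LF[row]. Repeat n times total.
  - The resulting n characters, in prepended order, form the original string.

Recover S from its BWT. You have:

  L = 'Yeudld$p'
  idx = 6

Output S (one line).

Answer: puddleY$

Derivation:
LF mapping: 1 4 7 2 5 3 0 6
Walk LF starting at row 6, prepending L[row]:
  step 1: row=6, L[6]='$', prepend. Next row=LF[6]=0
  step 2: row=0, L[0]='Y', prepend. Next row=LF[0]=1
  step 3: row=1, L[1]='e', prepend. Next row=LF[1]=4
  step 4: row=4, L[4]='l', prepend. Next row=LF[4]=5
  step 5: row=5, L[5]='d', prepend. Next row=LF[5]=3
  step 6: row=3, L[3]='d', prepend. Next row=LF[3]=2
  step 7: row=2, L[2]='u', prepend. Next row=LF[2]=7
  step 8: row=7, L[7]='p', prepend. Next row=LF[7]=6
Reversed output: puddleY$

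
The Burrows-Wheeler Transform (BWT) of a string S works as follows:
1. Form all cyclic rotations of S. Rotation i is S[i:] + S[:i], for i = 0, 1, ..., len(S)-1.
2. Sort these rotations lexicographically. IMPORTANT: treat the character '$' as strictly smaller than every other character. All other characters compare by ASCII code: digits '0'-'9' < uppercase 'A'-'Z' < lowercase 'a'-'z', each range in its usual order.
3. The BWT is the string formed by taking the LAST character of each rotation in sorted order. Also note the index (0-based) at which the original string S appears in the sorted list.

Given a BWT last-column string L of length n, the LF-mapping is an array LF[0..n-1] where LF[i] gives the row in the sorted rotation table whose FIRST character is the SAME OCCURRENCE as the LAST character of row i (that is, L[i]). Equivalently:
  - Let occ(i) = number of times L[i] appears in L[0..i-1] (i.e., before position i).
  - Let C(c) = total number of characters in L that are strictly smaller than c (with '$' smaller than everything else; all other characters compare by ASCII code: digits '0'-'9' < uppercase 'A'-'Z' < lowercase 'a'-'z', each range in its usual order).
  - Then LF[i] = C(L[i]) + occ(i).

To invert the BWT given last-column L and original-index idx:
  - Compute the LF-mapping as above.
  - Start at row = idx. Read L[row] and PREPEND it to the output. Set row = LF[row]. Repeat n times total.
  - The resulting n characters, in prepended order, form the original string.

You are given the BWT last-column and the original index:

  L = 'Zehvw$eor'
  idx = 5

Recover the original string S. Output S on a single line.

Answer: overwheZ$

Derivation:
LF mapping: 1 2 4 7 8 0 3 5 6
Walk LF starting at row 5, prepending L[row]:
  step 1: row=5, L[5]='$', prepend. Next row=LF[5]=0
  step 2: row=0, L[0]='Z', prepend. Next row=LF[0]=1
  step 3: row=1, L[1]='e', prepend. Next row=LF[1]=2
  step 4: row=2, L[2]='h', prepend. Next row=LF[2]=4
  step 5: row=4, L[4]='w', prepend. Next row=LF[4]=8
  step 6: row=8, L[8]='r', prepend. Next row=LF[8]=6
  step 7: row=6, L[6]='e', prepend. Next row=LF[6]=3
  step 8: row=3, L[3]='v', prepend. Next row=LF[3]=7
  step 9: row=7, L[7]='o', prepend. Next row=LF[7]=5
Reversed output: overwheZ$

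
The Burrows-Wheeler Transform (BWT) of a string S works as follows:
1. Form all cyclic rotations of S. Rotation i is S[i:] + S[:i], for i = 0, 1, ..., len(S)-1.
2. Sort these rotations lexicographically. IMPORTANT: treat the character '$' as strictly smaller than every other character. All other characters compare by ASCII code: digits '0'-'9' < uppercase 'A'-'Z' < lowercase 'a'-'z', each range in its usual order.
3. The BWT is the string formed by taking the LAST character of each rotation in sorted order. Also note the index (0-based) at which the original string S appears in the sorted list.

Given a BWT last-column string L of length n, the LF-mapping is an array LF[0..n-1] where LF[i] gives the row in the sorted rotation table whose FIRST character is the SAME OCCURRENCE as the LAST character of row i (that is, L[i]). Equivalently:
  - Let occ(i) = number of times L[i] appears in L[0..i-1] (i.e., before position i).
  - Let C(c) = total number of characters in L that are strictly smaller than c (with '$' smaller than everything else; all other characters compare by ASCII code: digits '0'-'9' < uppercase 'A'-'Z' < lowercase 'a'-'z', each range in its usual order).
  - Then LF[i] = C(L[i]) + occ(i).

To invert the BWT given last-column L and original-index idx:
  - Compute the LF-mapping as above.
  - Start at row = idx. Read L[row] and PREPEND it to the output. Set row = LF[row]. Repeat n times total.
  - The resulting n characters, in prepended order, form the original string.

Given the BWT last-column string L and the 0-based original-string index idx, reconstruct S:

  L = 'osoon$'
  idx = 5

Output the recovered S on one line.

Answer: snooo$

Derivation:
LF mapping: 2 5 3 4 1 0
Walk LF starting at row 5, prepending L[row]:
  step 1: row=5, L[5]='$', prepend. Next row=LF[5]=0
  step 2: row=0, L[0]='o', prepend. Next row=LF[0]=2
  step 3: row=2, L[2]='o', prepend. Next row=LF[2]=3
  step 4: row=3, L[3]='o', prepend. Next row=LF[3]=4
  step 5: row=4, L[4]='n', prepend. Next row=LF[4]=1
  step 6: row=1, L[1]='s', prepend. Next row=LF[1]=5
Reversed output: snooo$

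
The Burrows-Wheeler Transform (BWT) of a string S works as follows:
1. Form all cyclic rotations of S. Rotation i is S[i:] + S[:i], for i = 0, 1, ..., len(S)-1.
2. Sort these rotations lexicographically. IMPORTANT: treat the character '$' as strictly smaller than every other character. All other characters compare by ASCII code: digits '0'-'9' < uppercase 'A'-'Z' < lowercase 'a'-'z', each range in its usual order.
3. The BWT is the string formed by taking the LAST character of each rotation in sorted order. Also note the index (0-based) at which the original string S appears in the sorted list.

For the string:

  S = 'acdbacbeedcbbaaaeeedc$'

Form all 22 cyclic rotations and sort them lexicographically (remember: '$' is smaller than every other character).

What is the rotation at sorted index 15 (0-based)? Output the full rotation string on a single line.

All 22 rotations (rotation i = S[i:]+S[:i]):
  rot[0] = acdbacbeedcbbaaaeeedc$
  rot[1] = cdbacbeedcbbaaaeeedc$a
  rot[2] = dbacbeedcbbaaaeeedc$ac
  rot[3] = bacbeedcbbaaaeeedc$acd
  rot[4] = acbeedcbbaaaeeedc$acdb
  rot[5] = cbeedcbbaaaeeedc$acdba
  rot[6] = beedcbbaaaeeedc$acdbac
  rot[7] = eedcbbaaaeeedc$acdbacb
  rot[8] = edcbbaaaeeedc$acdbacbe
  rot[9] = dcbbaaaeeedc$acdbacbee
  rot[10] = cbbaaaeeedc$acdbacbeed
  rot[11] = bbaaaeeedc$acdbacbeedc
  rot[12] = baaaeeedc$acdbacbeedcb
  rot[13] = aaaeeedc$acdbacbeedcbb
  rot[14] = aaeeedc$acdbacbeedcbba
  rot[15] = aeeedc$acdbacbeedcbbaa
  rot[16] = eeedc$acdbacbeedcbbaaa
  rot[17] = eedc$acdbacbeedcbbaaae
  rot[18] = edc$acdbacbeedcbbaaaee
  rot[19] = dc$acdbacbeedcbbaaaeee
  rot[20] = c$acdbacbeedcbbaaaeeed
  rot[21] = $acdbacbeedcbbaaaeeedc
Sorted (with $ < everything):
  sorted[0] = $acdbacbeedcbbaaaeeedc
  sorted[1] = aaaeeedc$acdbacbeedcbb
  sorted[2] = aaeeedc$acdbacbeedcbba
  sorted[3] = acbeedcbbaaaeeedc$acdb
  sorted[4] = acdbacbeedcbbaaaeeedc$
  sorted[5] = aeeedc$acdbacbeedcbbaa
  sorted[6] = baaaeeedc$acdbacbeedcb
  sorted[7] = bacbeedcbbaaaeeedc$acd
  sorted[8] = bbaaaeeedc$acdbacbeedc
  sorted[9] = beedcbbaaaeeedc$acdbac
  sorted[10] = c$acdbacbeedcbbaaaeeed
  sorted[11] = cbbaaaeeedc$acdbacbeed
  sorted[12] = cbeedcbbaaaeeedc$acdba
  sorted[13] = cdbacbeedcbbaaaeeedc$a
  sorted[14] = dbacbeedcbbaaaeeedc$ac
  sorted[15] = dc$acdbacbeedcbbaaaeee
  sorted[16] = dcbbaaaeeedc$acdbacbee
  sorted[17] = edc$acdbacbeedcbbaaaee
  sorted[18] = edcbbaaaeeedc$acdbacbe
  sorted[19] = eedc$acdbacbeedcbbaaae
  sorted[20] = eedcbbaaaeeedc$acdbacb
  sorted[21] = eeedc$acdbacbeedcbbaaa
sorted[15] = dc$acdbacbeedcbbaaaeee

Answer: dc$acdbacbeedcbbaaaeee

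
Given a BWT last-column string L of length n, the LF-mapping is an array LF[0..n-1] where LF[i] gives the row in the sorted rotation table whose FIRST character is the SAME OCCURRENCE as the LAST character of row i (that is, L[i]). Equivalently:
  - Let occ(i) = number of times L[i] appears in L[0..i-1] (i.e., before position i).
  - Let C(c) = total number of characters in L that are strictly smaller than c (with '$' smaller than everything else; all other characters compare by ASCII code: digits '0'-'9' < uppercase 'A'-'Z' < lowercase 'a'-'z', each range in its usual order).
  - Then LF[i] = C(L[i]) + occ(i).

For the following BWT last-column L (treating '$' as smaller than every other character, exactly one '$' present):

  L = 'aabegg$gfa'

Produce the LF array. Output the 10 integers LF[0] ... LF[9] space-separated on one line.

Char counts: '$':1, 'a':3, 'b':1, 'e':1, 'f':1, 'g':3
C (first-col start): C('$')=0, C('a')=1, C('b')=4, C('e')=5, C('f')=6, C('g')=7
L[0]='a': occ=0, LF[0]=C('a')+0=1+0=1
L[1]='a': occ=1, LF[1]=C('a')+1=1+1=2
L[2]='b': occ=0, LF[2]=C('b')+0=4+0=4
L[3]='e': occ=0, LF[3]=C('e')+0=5+0=5
L[4]='g': occ=0, LF[4]=C('g')+0=7+0=7
L[5]='g': occ=1, LF[5]=C('g')+1=7+1=8
L[6]='$': occ=0, LF[6]=C('$')+0=0+0=0
L[7]='g': occ=2, LF[7]=C('g')+2=7+2=9
L[8]='f': occ=0, LF[8]=C('f')+0=6+0=6
L[9]='a': occ=2, LF[9]=C('a')+2=1+2=3

Answer: 1 2 4 5 7 8 0 9 6 3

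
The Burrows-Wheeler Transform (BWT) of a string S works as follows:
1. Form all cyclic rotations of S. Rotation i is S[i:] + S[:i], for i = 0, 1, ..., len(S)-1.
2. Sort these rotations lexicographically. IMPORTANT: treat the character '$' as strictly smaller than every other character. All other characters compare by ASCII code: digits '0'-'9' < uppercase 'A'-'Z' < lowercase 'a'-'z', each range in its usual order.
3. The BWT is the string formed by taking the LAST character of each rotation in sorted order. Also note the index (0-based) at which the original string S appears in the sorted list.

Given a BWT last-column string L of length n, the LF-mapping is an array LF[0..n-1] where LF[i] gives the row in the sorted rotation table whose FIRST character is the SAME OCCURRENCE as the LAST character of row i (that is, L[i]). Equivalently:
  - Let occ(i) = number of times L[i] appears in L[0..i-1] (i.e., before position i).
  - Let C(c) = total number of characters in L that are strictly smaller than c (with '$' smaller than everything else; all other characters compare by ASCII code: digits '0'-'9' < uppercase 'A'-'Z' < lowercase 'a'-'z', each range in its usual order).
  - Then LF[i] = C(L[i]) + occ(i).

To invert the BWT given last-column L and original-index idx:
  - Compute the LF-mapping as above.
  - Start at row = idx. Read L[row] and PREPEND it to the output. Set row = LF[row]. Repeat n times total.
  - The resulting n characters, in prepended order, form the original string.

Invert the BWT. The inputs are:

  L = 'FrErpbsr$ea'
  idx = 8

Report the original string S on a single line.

LF mapping: 2 7 1 8 6 4 10 9 0 5 3
Walk LF starting at row 8, prepending L[row]:
  step 1: row=8, L[8]='$', prepend. Next row=LF[8]=0
  step 2: row=0, L[0]='F', prepend. Next row=LF[0]=2
  step 3: row=2, L[2]='E', prepend. Next row=LF[2]=1
  step 4: row=1, L[1]='r', prepend. Next row=LF[1]=7
  step 5: row=7, L[7]='r', prepend. Next row=LF[7]=9
  step 6: row=9, L[9]='e', prepend. Next row=LF[9]=5
  step 7: row=5, L[5]='b', prepend. Next row=LF[5]=4
  step 8: row=4, L[4]='p', prepend. Next row=LF[4]=6
  step 9: row=6, L[6]='s', prepend. Next row=LF[6]=10
  step 10: row=10, L[10]='a', prepend. Next row=LF[10]=3
  step 11: row=3, L[3]='r', prepend. Next row=LF[3]=8
Reversed output: raspberrEF$

Answer: raspberrEF$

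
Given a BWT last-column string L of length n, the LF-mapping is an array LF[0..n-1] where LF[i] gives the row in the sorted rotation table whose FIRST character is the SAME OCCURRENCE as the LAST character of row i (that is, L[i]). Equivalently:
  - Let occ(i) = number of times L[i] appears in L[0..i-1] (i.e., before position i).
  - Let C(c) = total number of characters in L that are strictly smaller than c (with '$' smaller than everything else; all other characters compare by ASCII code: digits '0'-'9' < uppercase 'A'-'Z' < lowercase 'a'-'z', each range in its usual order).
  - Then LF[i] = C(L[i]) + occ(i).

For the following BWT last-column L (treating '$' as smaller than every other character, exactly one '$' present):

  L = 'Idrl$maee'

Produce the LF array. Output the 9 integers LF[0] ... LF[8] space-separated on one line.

Char counts: '$':1, 'I':1, 'a':1, 'd':1, 'e':2, 'l':1, 'm':1, 'r':1
C (first-col start): C('$')=0, C('I')=1, C('a')=2, C('d')=3, C('e')=4, C('l')=6, C('m')=7, C('r')=8
L[0]='I': occ=0, LF[0]=C('I')+0=1+0=1
L[1]='d': occ=0, LF[1]=C('d')+0=3+0=3
L[2]='r': occ=0, LF[2]=C('r')+0=8+0=8
L[3]='l': occ=0, LF[3]=C('l')+0=6+0=6
L[4]='$': occ=0, LF[4]=C('$')+0=0+0=0
L[5]='m': occ=0, LF[5]=C('m')+0=7+0=7
L[6]='a': occ=0, LF[6]=C('a')+0=2+0=2
L[7]='e': occ=0, LF[7]=C('e')+0=4+0=4
L[8]='e': occ=1, LF[8]=C('e')+1=4+1=5

Answer: 1 3 8 6 0 7 2 4 5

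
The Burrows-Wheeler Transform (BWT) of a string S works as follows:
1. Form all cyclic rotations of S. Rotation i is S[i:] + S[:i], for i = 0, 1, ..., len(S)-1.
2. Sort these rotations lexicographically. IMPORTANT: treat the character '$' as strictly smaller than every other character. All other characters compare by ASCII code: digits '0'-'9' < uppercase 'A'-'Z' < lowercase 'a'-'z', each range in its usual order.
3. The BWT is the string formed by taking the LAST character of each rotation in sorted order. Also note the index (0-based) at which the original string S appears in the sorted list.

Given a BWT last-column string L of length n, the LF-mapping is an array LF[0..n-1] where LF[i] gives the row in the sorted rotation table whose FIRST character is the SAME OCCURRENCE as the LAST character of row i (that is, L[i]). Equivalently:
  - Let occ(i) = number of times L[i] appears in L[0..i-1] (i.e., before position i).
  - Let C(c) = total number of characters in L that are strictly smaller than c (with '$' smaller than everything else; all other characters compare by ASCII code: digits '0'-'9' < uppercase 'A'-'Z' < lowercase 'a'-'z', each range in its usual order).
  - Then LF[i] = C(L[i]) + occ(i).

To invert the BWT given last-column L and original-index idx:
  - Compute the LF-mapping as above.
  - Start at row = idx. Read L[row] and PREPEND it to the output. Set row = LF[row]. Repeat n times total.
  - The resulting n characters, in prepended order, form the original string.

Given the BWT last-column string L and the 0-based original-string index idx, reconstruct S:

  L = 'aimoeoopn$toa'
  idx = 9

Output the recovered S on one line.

LF mapping: 1 4 5 7 3 8 9 11 6 0 12 10 2
Walk LF starting at row 9, prepending L[row]:
  step 1: row=9, L[9]='$', prepend. Next row=LF[9]=0
  step 2: row=0, L[0]='a', prepend. Next row=LF[0]=1
  step 3: row=1, L[1]='i', prepend. Next row=LF[1]=4
  step 4: row=4, L[4]='e', prepend. Next row=LF[4]=3
  step 5: row=3, L[3]='o', prepend. Next row=LF[3]=7
  step 6: row=7, L[7]='p', prepend. Next row=LF[7]=11
  step 7: row=11, L[11]='o', prepend. Next row=LF[11]=10
  step 8: row=10, L[10]='t', prepend. Next row=LF[10]=12
  step 9: row=12, L[12]='a', prepend. Next row=LF[12]=2
  step 10: row=2, L[2]='m', prepend. Next row=LF[2]=5
  step 11: row=5, L[5]='o', prepend. Next row=LF[5]=8
  step 12: row=8, L[8]='n', prepend. Next row=LF[8]=6
  step 13: row=6, L[6]='o', prepend. Next row=LF[6]=9
Reversed output: onomatopoeia$

Answer: onomatopoeia$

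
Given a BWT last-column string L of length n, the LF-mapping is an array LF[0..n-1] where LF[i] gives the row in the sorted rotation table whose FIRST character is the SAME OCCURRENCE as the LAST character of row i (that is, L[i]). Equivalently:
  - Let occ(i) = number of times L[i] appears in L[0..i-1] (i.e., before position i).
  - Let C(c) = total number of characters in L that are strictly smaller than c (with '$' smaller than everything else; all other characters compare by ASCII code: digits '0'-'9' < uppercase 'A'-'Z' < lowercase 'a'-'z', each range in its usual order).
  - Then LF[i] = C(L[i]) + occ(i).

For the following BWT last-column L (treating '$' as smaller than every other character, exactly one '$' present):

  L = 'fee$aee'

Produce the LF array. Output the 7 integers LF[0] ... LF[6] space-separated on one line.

Char counts: '$':1, 'a':1, 'e':4, 'f':1
C (first-col start): C('$')=0, C('a')=1, C('e')=2, C('f')=6
L[0]='f': occ=0, LF[0]=C('f')+0=6+0=6
L[1]='e': occ=0, LF[1]=C('e')+0=2+0=2
L[2]='e': occ=1, LF[2]=C('e')+1=2+1=3
L[3]='$': occ=0, LF[3]=C('$')+0=0+0=0
L[4]='a': occ=0, LF[4]=C('a')+0=1+0=1
L[5]='e': occ=2, LF[5]=C('e')+2=2+2=4
L[6]='e': occ=3, LF[6]=C('e')+3=2+3=5

Answer: 6 2 3 0 1 4 5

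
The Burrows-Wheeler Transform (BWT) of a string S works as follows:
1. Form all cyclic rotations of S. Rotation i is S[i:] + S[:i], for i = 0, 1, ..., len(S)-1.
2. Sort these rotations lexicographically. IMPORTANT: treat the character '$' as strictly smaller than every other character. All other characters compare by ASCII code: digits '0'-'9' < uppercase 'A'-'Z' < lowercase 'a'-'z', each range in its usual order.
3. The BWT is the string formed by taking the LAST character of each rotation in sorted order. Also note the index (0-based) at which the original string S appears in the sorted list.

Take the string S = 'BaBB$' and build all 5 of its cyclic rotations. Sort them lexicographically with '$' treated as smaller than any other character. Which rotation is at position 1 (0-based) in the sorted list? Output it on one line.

All 5 rotations (rotation i = S[i:]+S[:i]):
  rot[0] = BaBB$
  rot[1] = aBB$B
  rot[2] = BB$Ba
  rot[3] = B$BaB
  rot[4] = $BaBB
Sorted (with $ < everything):
  sorted[0] = $BaBB
  sorted[1] = B$BaB
  sorted[2] = BB$Ba
  sorted[3] = BaBB$
  sorted[4] = aBB$B
sorted[1] = B$BaB

Answer: B$BaB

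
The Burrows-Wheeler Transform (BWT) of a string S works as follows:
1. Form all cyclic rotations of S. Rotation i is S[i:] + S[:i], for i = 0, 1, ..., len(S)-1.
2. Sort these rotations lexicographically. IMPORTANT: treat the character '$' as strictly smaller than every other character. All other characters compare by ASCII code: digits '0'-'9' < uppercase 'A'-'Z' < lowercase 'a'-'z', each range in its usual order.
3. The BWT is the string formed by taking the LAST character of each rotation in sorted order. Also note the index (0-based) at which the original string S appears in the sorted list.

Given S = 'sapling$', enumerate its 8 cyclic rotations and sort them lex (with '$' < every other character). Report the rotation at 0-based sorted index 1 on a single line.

All 8 rotations (rotation i = S[i:]+S[:i]):
  rot[0] = sapling$
  rot[1] = apling$s
  rot[2] = pling$sa
  rot[3] = ling$sap
  rot[4] = ing$sapl
  rot[5] = ng$sapli
  rot[6] = g$saplin
  rot[7] = $sapling
Sorted (with $ < everything):
  sorted[0] = $sapling
  sorted[1] = apling$s
  sorted[2] = g$saplin
  sorted[3] = ing$sapl
  sorted[4] = ling$sap
  sorted[5] = ng$sapli
  sorted[6] = pling$sa
  sorted[7] = sapling$
sorted[1] = apling$s

Answer: apling$s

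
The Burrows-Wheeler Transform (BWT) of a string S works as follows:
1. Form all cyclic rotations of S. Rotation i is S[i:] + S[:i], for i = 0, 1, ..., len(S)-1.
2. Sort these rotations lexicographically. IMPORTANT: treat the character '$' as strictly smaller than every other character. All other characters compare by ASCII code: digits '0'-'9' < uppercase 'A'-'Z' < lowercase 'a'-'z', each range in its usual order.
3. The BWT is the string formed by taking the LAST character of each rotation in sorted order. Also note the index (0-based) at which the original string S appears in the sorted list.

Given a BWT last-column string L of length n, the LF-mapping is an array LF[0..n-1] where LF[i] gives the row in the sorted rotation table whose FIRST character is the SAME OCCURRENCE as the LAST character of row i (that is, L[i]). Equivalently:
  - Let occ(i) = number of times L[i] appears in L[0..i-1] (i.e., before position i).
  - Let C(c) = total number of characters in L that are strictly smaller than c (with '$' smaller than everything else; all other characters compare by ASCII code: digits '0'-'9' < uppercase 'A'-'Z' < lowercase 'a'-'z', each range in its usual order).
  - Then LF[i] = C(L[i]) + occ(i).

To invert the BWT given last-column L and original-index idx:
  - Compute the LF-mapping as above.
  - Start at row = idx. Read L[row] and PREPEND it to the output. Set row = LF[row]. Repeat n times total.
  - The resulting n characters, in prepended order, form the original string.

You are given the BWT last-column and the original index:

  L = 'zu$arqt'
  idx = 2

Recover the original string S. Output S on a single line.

Answer: quartz$

Derivation:
LF mapping: 6 5 0 1 3 2 4
Walk LF starting at row 2, prepending L[row]:
  step 1: row=2, L[2]='$', prepend. Next row=LF[2]=0
  step 2: row=0, L[0]='z', prepend. Next row=LF[0]=6
  step 3: row=6, L[6]='t', prepend. Next row=LF[6]=4
  step 4: row=4, L[4]='r', prepend. Next row=LF[4]=3
  step 5: row=3, L[3]='a', prepend. Next row=LF[3]=1
  step 6: row=1, L[1]='u', prepend. Next row=LF[1]=5
  step 7: row=5, L[5]='q', prepend. Next row=LF[5]=2
Reversed output: quartz$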